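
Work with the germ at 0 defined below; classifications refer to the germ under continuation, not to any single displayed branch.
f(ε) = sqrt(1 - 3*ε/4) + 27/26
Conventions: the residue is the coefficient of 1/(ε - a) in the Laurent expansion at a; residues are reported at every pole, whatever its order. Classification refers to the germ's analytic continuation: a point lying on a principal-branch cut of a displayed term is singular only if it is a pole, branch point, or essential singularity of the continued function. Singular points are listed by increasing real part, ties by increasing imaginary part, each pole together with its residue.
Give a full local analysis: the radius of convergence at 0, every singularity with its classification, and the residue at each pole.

Radius of convergence at 0: 4/3.
At 4/3: an algebraic (square-root) branch point.

Branch term (1)*sqrt(1 - ε/(4/3)): its argument vanishes at ε = 4/3, a square-root branch point, modulus 4/3.
The radius of convergence is the smallest modulus among the singular points: 4/3.


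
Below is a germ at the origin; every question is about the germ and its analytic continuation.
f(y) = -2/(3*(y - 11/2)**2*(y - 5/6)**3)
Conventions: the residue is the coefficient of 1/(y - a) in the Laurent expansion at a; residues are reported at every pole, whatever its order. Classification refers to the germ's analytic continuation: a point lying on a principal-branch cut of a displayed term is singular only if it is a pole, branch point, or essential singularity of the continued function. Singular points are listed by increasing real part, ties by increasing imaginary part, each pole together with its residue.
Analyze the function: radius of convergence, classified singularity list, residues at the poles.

Radius of convergence at 0: 5/6.
At 5/6: a pole of order 3; residue -81/19208.
At 11/2: a pole of order 2; residue 81/19208.

Denominator factor (y - 5/6)^3: pole of order 3 at 5/6, modulus 5/6.
Denominator factor (y - 11/2)^2: pole of order 2 at 11/2, modulus 11/2.
The radius of convergence is the smallest modulus among the singular points: 5/6.
At the order-3 pole 5/6 set g(y) = (y - (5/6))^3*f(y) = -2/(3*(y - 11/2)**2).
Order-3 pole: residue = g''(a)/2; g''(5/6) = -81/9604, so the residue is -81/19208.
At the order-2 pole 11/2 set g(y) = (y - (11/2))^2*f(y) = -2/(3*(y - 5/6)**3).
Order-2 pole: residue = g'(a); g'(11/2) = 81/19208, so the residue is 81/19208.
List the singular points by increasing real part (a conjugate pair: the negative imaginary part first).


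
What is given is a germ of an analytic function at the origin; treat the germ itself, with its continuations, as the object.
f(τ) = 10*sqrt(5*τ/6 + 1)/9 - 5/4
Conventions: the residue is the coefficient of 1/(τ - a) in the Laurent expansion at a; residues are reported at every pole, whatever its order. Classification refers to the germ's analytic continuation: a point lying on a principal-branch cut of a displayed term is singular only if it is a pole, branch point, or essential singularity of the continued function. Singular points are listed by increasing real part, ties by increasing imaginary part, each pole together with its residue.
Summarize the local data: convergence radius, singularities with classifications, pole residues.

Branch term (10/9)*sqrt(1 - τ/(-6/5)): its argument vanishes at τ = -6/5, a square-root branch point, modulus 6/5.
The radius of convergence is the smallest modulus among the singular points: 6/5.

Radius of convergence at 0: 6/5.
At -6/5: an algebraic (square-root) branch point.


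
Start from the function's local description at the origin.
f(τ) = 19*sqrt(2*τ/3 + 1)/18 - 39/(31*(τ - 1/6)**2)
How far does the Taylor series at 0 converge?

Denominator factor (τ - 1/6)^2: pole of order 2 at 1/6, modulus 1/6.
Branch term (19/18)*sqrt(1 - τ/(-3/2)): its argument vanishes at τ = -3/2, a square-root branch point, modulus 3/2.
The radius of convergence is the smallest modulus among the singular points: 1/6.

The radius of convergence is 1/6.


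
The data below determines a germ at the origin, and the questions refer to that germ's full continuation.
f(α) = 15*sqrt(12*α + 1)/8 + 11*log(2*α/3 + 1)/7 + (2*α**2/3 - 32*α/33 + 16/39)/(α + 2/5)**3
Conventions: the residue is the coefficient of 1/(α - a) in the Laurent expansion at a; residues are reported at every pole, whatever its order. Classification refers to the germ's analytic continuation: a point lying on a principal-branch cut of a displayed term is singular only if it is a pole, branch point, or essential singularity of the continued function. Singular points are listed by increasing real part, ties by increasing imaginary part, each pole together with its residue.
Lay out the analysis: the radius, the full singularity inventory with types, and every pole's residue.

Radius of convergence at 0: 1/12.
At -3/2: a logarithmic branch point.
At -2/5: a pole of order 3; residue 2/3.
At -1/12: an algebraic (square-root) branch point.

Denominator factor (α + 2/5)^3: pole of order 3 at -2/5, modulus 2/5.
Branch term (11/7)*log(1 - α/(-3/2)): its argument vanishes at α = -3/2, a logarithmic branch point, modulus 3/2.
Branch term (15/8)*sqrt(1 - α/(-1/12)): its argument vanishes at α = -1/12, a square-root branch point, modulus 1/12.
The radius of convergence is the smallest modulus among the singular points: 1/12.
The branch terms are analytic at -2/5 and contribute nothing to the residue; only the rational part matters.
At the order-3 pole -2/5 set g(α) = (α - (-2/5))^3*(rational part) = 2*α**2/3 - 32*α/33 + 16/39.
Order-3 pole: residue = g''(a)/2; g''(-2/5) = 4/3, so the residue is 2/3.
List the singular points by increasing real part (a conjugate pair: the negative imaginary part first).


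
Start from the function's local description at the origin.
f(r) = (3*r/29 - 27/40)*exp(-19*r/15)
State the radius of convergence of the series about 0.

The radius of convergence is infinite.

The factor exp(-19*r/15) is entire and contributes no finite singular point.
The polynomial part has no poles.
No finite singular points: the Taylor series at 0 converges everywhere.


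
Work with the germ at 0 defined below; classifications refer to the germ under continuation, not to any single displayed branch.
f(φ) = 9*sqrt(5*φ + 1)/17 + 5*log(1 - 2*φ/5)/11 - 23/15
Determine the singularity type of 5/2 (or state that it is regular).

The point is a logarithmic branch point.

The term (5/11)*log(1 - φ/(5/2)) has argument 1 - 5/2/(5/2) = 0 at 5/2: a logarithmic (infinitely-sheeted) branch point; the remaining terms are analytic or single-valued there.


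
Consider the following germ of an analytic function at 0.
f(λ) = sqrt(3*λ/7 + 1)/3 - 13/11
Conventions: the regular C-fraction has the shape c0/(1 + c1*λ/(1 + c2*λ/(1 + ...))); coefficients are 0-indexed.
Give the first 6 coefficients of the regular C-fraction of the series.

The regular C-fraction coefficients are [-28/33, 33/392, 9/392, 1/2, -2/7, -9/224].

Taylor coefficients (expand at 0): a_0 = -28/33, a_1 = 1/14, a_2 = -3/392, a_3 = 9/5488, a_4 = -135/307328, a_5 = 81/614656.
c0 = a_0 = -28/33. Peel one level at a time: if S = 1 + c*λ/S' with S'(0) = 1, then c is the λ-coefficient of S and S' = c*λ/(S - 1).
S_1 = c0/f = 1 + (33/392)*λ + (-297/153664)*λ^2 + ...; c1 = 33/392.
S_2 = c1*λ/(S_1 - 1) = 1 + (9/392)*λ + (-9/784)*λ^2 + ...; c2 = 9/392.
S_3 = c2*λ/(S_2 - 1) = 1 + (1/2)*λ + (1/7)*λ^2 + ...; c3 = 1/2.
S_4 = c3*λ/(S_3 - 1) = 1 + (-2/7)*λ + (-9/784)*λ^2 + ...; c4 = -2/7.
S_5 = c4*λ/(S_4 - 1) = 1 + (-9/224)*λ + ...; c5 = -9/224.


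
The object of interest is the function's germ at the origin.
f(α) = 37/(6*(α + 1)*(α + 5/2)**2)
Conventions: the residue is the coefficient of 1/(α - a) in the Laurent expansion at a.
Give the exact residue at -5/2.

The residue is -74/27.

At the order-2 pole -5/2 set g(α) = (α - (-5/2))^2*f(α) = 37/(6*(α + 1)).
Order-2 pole: residue = g'(a); g'(-5/2) = -74/27, so the residue is -74/27.


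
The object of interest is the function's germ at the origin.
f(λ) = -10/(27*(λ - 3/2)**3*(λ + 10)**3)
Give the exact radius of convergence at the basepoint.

The radius of convergence is 3/2.

Denominator factor (λ - 3/2)^3: pole of order 3 at 3/2, modulus 3/2.
Denominator factor (λ + 10)^3: pole of order 3 at -10, modulus 10.
The radius of convergence is the smallest modulus among the singular points: 3/2.


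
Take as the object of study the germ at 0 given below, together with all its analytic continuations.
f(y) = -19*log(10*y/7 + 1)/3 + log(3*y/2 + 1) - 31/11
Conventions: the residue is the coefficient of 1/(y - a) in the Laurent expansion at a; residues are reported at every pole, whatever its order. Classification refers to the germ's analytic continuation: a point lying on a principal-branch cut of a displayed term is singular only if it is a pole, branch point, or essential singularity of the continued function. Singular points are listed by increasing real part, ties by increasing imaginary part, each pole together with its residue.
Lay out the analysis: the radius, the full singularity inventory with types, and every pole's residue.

Branch term (-19/3)*log(1 - y/(-7/10)): its argument vanishes at y = -7/10, a logarithmic branch point, modulus 7/10.
Branch term (1)*log(1 - y/(-2/3)): its argument vanishes at y = -2/3, a logarithmic branch point, modulus 2/3.
The radius of convergence is the smallest modulus among the singular points: 2/3.
List the singular points by increasing real part (a conjugate pair: the negative imaginary part first).

Radius of convergence at 0: 2/3.
At -7/10: a logarithmic branch point.
At -2/3: a logarithmic branch point.


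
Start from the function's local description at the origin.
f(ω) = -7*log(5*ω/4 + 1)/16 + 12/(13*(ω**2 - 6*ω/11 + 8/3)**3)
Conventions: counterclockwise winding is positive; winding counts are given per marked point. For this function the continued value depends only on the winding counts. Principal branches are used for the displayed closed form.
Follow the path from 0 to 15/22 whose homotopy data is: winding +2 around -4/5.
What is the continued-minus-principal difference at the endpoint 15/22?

Continued minus principal equals -(7/4)*pi*i.

The rational part is single-valued and drops out of the difference; each branch term changes only by its own monodromy.
(-7/16)*log(1 - ω/(-4/5)): each positive loop around -4/5 adds 2*pi*i to the log, so winding +2 contributes (-7/16)*(2)*2*pi*i = -(7/4)*pi*i.
Summing the contributions at ω = 15/22 gives -(7/4)*pi*i.


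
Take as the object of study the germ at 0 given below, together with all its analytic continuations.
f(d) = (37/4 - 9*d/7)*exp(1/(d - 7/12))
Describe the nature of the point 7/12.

The exponent 1/(d - (7/12)) has a pole at 7/12, so exp(1/(d - (7/12))) takes every nonzero value near it: an essential singularity (not a pole of any order).

The point is an essential singularity.


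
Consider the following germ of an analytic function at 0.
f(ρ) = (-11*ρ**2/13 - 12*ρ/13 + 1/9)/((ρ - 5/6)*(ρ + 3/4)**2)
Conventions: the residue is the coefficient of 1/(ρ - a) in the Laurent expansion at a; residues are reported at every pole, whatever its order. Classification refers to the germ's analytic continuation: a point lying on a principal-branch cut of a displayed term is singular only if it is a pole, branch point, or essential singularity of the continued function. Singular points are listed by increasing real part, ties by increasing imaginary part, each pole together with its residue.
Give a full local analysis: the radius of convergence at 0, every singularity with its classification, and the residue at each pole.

Radius of convergence at 0: 3/4.
At -3/4: a pole of order 2; residue -1639/4693.
At 5/6: a pole of order 1; residue -2332/4693.

Denominator factor (ρ + 3/4)^2: pole of order 2 at -3/4, modulus 3/4.
Denominator factor (ρ - 5/6): pole of order 1 at 5/6, modulus 5/6.
The radius of convergence is the smallest modulus among the singular points: 3/4.
At the order-2 pole -3/4 set g(ρ) = (ρ - (-3/4))^2*f(ρ) = (-11*ρ**2/13 - 12*ρ/13 + 1/9)/(ρ - 5/6).
Order-2 pole: residue = g'(a); g'(-3/4) = -1639/4693, so the residue is -1639/4693.
At the order-1 pole 5/6 set g(ρ) = (ρ - (5/6))*f(ρ) = (-11*ρ**2/13 - 12*ρ/13 + 1/9)/(ρ + 3/4)**2.
Simple pole: residue = g(a) at a = 5/6, which is -2332/4693.
List the singular points by increasing real part (a conjugate pair: the negative imaginary part first).


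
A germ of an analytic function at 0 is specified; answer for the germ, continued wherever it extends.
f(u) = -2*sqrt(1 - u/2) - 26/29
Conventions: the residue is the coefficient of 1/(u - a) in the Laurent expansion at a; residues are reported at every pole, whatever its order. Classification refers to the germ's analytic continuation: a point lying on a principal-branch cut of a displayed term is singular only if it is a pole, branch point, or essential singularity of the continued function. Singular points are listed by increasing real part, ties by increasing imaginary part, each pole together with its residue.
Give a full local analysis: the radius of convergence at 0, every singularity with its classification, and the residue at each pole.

Radius of convergence at 0: 2.
At 2: an algebraic (square-root) branch point.

Branch term (-2)*sqrt(1 - u/(2)): its argument vanishes at u = 2, a square-root branch point, modulus 2.
The radius of convergence is the smallest modulus among the singular points: 2.


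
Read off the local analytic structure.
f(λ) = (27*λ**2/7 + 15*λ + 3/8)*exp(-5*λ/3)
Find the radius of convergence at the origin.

The radius of convergence is infinite.

The factor exp(-5*λ/3) is entire and contributes no finite singular point.
The polynomial part has no poles.
No finite singular points: the Taylor series at 0 converges everywhere.


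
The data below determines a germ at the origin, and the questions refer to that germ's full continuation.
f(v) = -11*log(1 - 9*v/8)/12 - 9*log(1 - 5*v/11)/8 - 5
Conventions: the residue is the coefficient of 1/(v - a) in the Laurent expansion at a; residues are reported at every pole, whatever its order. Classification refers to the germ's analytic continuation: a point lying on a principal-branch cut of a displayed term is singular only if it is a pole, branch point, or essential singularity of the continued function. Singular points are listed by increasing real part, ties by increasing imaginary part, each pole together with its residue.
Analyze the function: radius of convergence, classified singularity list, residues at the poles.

Radius of convergence at 0: 8/9.
At 8/9: a logarithmic branch point.
At 11/5: a logarithmic branch point.

Branch term (-9/8)*log(1 - v/(11/5)): its argument vanishes at v = 11/5, a logarithmic branch point, modulus 11/5.
Branch term (-11/12)*log(1 - v/(8/9)): its argument vanishes at v = 8/9, a logarithmic branch point, modulus 8/9.
The radius of convergence is the smallest modulus among the singular points: 8/9.
List the singular points by increasing real part (a conjugate pair: the negative imaginary part first).


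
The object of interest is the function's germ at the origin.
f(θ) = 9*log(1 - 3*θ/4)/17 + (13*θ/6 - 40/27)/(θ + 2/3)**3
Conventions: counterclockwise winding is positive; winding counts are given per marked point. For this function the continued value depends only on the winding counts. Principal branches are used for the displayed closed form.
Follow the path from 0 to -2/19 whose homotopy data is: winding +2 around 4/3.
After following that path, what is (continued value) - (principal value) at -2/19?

The rational part is single-valued and drops out of the difference; each branch term changes only by its own monodromy.
(9/17)*log(1 - θ/(4/3)): each positive loop around 4/3 adds 2*pi*i to the log, so winding +2 contributes (9/17)*(2)*2*pi*i = (36/17)*pi*i.
Summing the contributions at θ = -2/19 gives (36/17)*pi*i.

Continued minus principal equals (36/17)*pi*i.


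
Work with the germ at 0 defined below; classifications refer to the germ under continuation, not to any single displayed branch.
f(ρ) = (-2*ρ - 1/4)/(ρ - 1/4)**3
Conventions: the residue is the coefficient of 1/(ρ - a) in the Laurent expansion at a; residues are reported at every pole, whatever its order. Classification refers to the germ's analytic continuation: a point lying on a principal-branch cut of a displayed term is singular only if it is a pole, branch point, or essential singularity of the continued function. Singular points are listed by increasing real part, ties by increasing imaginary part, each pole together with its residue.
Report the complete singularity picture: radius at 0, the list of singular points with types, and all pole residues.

Radius of convergence at 0: 1/4.
At 1/4: a pole of order 3; residue 0.

Denominator factor (ρ - 1/4)^3: pole of order 3 at 1/4, modulus 1/4.
The radius of convergence is the smallest modulus among the singular points: 1/4.
At the order-3 pole 1/4 set g(ρ) = (ρ - (1/4))^3*f(ρ) = -2*ρ - 1/4.
Order-3 pole: residue = g''(a)/2; g''(1/4) = 0, so the residue is 0.


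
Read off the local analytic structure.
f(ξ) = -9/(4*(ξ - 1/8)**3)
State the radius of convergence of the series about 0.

The radius of convergence is 1/8.

Denominator factor (ξ - 1/8)^3: pole of order 3 at 1/8, modulus 1/8.
The radius of convergence is the smallest modulus among the singular points: 1/8.


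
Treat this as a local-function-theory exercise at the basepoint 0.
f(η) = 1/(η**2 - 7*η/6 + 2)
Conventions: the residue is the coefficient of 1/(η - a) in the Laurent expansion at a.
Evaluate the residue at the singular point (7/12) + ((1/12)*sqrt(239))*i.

The factor η**2 - 7*η/6 + 2 splits as (η - a)(η - a') with a = (7/12) + ((1/12)*sqrt(239))*i, a' = (7/12) - ((1/12)*sqrt(239))*i. At the order-1 pole a set g(η) = (η - a)*f(η) = [1] / (η - a').
Simple pole: residue = g(a) at a = (7/12) + ((1/12)*sqrt(239))*i, which is -((6/239)*sqrt(239))*i.

The residue is -((6/239)*sqrt(239))*i.


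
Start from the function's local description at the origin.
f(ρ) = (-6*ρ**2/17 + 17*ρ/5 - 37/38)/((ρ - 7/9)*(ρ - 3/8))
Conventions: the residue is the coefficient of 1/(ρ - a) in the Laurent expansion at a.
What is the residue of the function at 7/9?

At the order-1 pole 7/9 set g(ρ) = (ρ - (7/9))*f(ρ) = (-6*ρ**2/17 + 17*ρ/5 - 37/38)/(ρ - 3/8).
Simple pole: residue = g(a) at a = 7/9, which is 508348/140505.

The residue is 508348/140505.


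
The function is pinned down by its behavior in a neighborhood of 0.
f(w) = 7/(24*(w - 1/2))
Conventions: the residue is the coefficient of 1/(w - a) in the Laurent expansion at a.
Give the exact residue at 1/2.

The residue is 7/24.

At the order-1 pole 1/2 set g(w) = (w - (1/2))*f(w) = 7/24.
Simple pole: residue = g(a) at a = 1/2, which is 7/24.


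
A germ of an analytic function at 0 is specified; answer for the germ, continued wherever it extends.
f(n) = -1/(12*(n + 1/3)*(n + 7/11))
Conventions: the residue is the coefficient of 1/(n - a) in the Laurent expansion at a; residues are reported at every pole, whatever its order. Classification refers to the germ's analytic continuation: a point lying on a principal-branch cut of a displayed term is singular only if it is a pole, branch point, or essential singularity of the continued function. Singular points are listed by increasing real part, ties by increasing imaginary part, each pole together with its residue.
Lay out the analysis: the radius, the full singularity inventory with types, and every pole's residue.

Denominator factor (n + 7/11): pole of order 1 at -7/11, modulus 7/11.
Denominator factor (n + 1/3): pole of order 1 at -1/3, modulus 1/3.
The radius of convergence is the smallest modulus among the singular points: 1/3.
At the order-1 pole -7/11 set g(n) = (n - (-7/11))*f(n) = -1/(12*(n + 1/3)).
Simple pole: residue = g(a) at a = -7/11, which is 11/40.
At the order-1 pole -1/3 set g(n) = (n - (-1/3))*f(n) = -1/(12*(n + 7/11)).
Simple pole: residue = g(a) at a = -1/3, which is -11/40.
List the singular points by increasing real part (a conjugate pair: the negative imaginary part first).

Radius of convergence at 0: 1/3.
At -7/11: a pole of order 1; residue 11/40.
At -1/3: a pole of order 1; residue -11/40.


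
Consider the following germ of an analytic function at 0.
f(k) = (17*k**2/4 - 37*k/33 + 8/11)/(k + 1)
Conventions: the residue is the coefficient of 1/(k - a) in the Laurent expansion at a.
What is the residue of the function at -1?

At the order-1 pole -1 set g(k) = (k - (-1))*f(k) = 17*k**2/4 - 37*k/33 + 8/11.
Simple pole: residue = g(a) at a = -1, which is 805/132.

The residue is 805/132.


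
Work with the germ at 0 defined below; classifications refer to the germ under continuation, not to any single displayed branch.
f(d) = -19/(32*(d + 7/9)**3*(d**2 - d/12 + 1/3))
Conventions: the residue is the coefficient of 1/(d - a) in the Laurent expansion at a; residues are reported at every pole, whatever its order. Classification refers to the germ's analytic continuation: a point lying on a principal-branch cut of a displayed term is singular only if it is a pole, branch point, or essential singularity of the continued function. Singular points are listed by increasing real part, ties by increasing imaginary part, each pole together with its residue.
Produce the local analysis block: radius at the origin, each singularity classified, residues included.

Radius of convergence at 0: (1/3)*sqrt(3).
At -7/9: a pole of order 3; residue -271881279/274625000.
At (1/24) - ((1/24)*sqrt(191))*i: a pole of order 1; residue (271881279/549250000) + ((1027231713/104906750000)*sqrt(191))*i.
At (1/24) + ((1/24)*sqrt(191))*i: a pole of order 1; residue (271881279/549250000) - ((1027231713/104906750000)*sqrt(191))*i.


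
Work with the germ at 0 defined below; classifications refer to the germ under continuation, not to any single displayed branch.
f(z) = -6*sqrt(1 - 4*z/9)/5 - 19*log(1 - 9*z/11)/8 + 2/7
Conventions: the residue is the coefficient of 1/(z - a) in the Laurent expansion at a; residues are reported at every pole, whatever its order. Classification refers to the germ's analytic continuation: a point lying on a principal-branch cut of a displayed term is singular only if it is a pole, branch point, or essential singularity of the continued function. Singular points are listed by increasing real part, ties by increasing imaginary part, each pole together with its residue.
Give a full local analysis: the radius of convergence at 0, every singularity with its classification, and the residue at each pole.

Radius of convergence at 0: 11/9.
At 11/9: a logarithmic branch point.
At 9/4: an algebraic (square-root) branch point.

Branch term (-6/5)*sqrt(1 - z/(9/4)): its argument vanishes at z = 9/4, a square-root branch point, modulus 9/4.
Branch term (-19/8)*log(1 - z/(11/9)): its argument vanishes at z = 11/9, a logarithmic branch point, modulus 11/9.
The radius of convergence is the smallest modulus among the singular points: 11/9.
List the singular points by increasing real part (a conjugate pair: the negative imaginary part first).


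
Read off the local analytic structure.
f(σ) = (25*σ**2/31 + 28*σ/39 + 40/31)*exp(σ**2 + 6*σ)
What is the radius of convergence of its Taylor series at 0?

The factor exp(σ**2 + 6*σ) is entire and contributes no finite singular point.
The polynomial part has no poles.
No finite singular points: the Taylor series at 0 converges everywhere.

The radius of convergence is infinite.


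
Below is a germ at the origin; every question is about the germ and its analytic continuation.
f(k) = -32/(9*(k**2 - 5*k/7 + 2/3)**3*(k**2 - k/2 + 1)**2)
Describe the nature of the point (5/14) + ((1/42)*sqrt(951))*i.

The denominator factor k**2 - 5*k/7 + 2/3 vanishes at (5/14) + ((1/42)*sqrt(951))*i and appears to the power 3; the numerator there equals -32/9, nonzero, and no other factor vanishes.
Hence a pole whose order is the multiplicity, 3.

The point is a pole of order 3.


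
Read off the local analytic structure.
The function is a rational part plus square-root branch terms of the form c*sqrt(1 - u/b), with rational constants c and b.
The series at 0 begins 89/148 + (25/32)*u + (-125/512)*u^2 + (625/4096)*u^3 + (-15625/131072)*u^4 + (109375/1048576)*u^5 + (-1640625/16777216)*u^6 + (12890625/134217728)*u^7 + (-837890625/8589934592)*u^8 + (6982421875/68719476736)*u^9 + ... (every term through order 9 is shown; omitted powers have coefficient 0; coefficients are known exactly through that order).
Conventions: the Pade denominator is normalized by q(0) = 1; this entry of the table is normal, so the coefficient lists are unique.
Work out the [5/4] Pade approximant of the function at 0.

The Pade approximant has numerator coefficients [89/148, 2705/1184, 111475/37888, 458125/303104, 2590625/9699328, 15625/2097152]; denominator coefficients [1, 5/2, 525/256, 625/1024, 3125/65536].

Taylor coefficients needed (read off): a_0 = 89/148, a_1 = 25/32, a_2 = -125/512, a_3 = 625/4096, a_4 = -15625/131072, a_5 = 109375/1048576, a_6 = -1640625/16777216, a_7 = 12890625/134217728, a_8 = -837890625/8589934592, a_9 = 6982421875/68719476736.
Write the denominator as Q(u) = 1 + q1*u + q2*u^2 + q3*u^3 + q4*u^4. Requiring Q*f - P = O(u^10) with deg P <= 5 kills the coefficients of u^6..u^9 in Q*f:
  u^6: a_6 + q1*a_5 + q2*a_4 + q3*a_3 + q4*a_2 = 0, i.e. -1640625/16777216 + (109375/1048576)*q1 + (-15625/131072)*q2 + (625/4096)*q3 + (-125/512)*q4 = 0.
  u^7: a_7 + q1*a_6 + q2*a_5 + q3*a_4 + q4*a_3 = 0, i.e. 12890625/134217728 + (-1640625/16777216)*q1 + (109375/1048576)*q2 + (-15625/131072)*q3 + (625/4096)*q4 = 0.
  u^8: a_8 + q1*a_7 + q2*a_6 + q3*a_5 + q4*a_4 = 0, i.e. -837890625/8589934592 + (12890625/134217728)*q1 + (-1640625/16777216)*q2 + (109375/1048576)*q3 + (-15625/131072)*q4 = 0.
  u^9: a_9 + q1*a_8 + q2*a_7 + q3*a_6 + q4*a_5 = 0, i.e. 6982421875/68719476736 + (-837890625/8589934592)*q1 + (12890625/134217728)*q2 + (-1640625/16777216)*q3 + (109375/1048576)*q4 = 0.
Solving this linear system: q1 = 5/2, q2 = 525/256, q3 = 625/1024, q4 = 3125/65536.
The numerator is Q*f truncated at degree 5: P0 = a_0 = 89/148; P1 = a_1 + q1*a_0 = 2705/1184; P2 = a_2 + q1*a_1 + q2*a_0 = 111475/37888; P3 = a_3 + q1*a_2 + q2*a_1 + q3*a_0 = 458125/303104; P4 = a_4 + q1*a_3 + q2*a_2 + q3*a_1 + q4*a_0 = 2590625/9699328; P5 = a_5 + q1*a_4 + q2*a_3 + q3*a_2 + q4*a_1 = 15625/2097152.


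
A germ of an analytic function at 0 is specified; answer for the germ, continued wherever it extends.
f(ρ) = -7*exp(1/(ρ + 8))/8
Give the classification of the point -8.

The exponent 1/(ρ - (-8)) has a pole at -8, so exp(1/(ρ - (-8))) takes every nonzero value near it: an essential singularity (not a pole of any order).

The point is an essential singularity.


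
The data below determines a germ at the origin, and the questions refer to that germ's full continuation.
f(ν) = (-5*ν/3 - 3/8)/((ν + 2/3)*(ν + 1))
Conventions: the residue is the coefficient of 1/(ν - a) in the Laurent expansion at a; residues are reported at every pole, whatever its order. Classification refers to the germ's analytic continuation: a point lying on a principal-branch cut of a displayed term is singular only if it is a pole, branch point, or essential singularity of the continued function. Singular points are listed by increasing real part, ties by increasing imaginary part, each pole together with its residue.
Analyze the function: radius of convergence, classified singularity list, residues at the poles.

Radius of convergence at 0: 2/3.
At -1: a pole of order 1; residue -31/8.
At -2/3: a pole of order 1; residue 53/24.

Denominator factor (ν + 2/3): pole of order 1 at -2/3, modulus 2/3.
Denominator factor (ν + 1): pole of order 1 at -1, modulus 1.
The radius of convergence is the smallest modulus among the singular points: 2/3.
At the order-1 pole -1 set g(ν) = (ν - (-1))*f(ν) = (-5*ν/3 - 3/8)/(ν + 2/3).
Simple pole: residue = g(a) at a = -1, which is -31/8.
At the order-1 pole -2/3 set g(ν) = (ν - (-2/3))*f(ν) = (-5*ν/3 - 3/8)/(ν + 1).
Simple pole: residue = g(a) at a = -2/3, which is 53/24.
List the singular points by increasing real part (a conjugate pair: the negative imaginary part first).


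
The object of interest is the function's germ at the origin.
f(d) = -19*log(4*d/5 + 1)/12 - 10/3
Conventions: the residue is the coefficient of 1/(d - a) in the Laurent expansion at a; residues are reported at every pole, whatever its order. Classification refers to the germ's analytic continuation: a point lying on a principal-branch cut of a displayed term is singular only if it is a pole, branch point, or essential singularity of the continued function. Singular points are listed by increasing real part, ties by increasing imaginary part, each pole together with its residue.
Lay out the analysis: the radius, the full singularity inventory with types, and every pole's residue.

Radius of convergence at 0: 5/4.
At -5/4: a logarithmic branch point.

Branch term (-19/12)*log(1 - d/(-5/4)): its argument vanishes at d = -5/4, a logarithmic branch point, modulus 5/4.
The radius of convergence is the smallest modulus among the singular points: 5/4.


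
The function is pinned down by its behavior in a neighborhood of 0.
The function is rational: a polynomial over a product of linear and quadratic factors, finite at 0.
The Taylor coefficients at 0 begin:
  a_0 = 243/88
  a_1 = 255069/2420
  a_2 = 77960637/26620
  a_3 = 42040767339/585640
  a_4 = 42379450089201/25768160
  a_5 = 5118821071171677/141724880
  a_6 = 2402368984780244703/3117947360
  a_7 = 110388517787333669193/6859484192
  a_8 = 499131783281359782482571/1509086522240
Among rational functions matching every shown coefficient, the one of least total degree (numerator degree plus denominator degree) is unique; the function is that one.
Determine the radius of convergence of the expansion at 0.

The radius of convergence is -2 + (1/3)*sqrt(38).

No rational of total degree below 7 reproduces all 9 coefficients; solving the [1/6] Pade equations on them gives f(φ) = (-23*φ/10 - 3/2)/((φ**2 + 4*φ - 2/9)**2*(φ**2 + 7*φ - 11)), whose expansion matches every shown term.
Denominator factor (φ**2 + 7*φ - 11): discriminant 93, real irrational roots -7/2 + (1/2)*sqrt(93) and -7/2 - (1/2)*sqrt(93); poles of order 1, moduli -7/2 + (1/2)*sqrt(93) and 7/2 + (1/2)*sqrt(93).
Denominator factor (φ**2 + 4*φ - 2/9)^2: discriminant 152/9, real irrational roots -2 + (1/3)*sqrt(38) and -2 - (1/3)*sqrt(38); poles of order 2, moduli -2 + (1/3)*sqrt(38) and 2 + (1/3)*sqrt(38).
The radius of convergence is the smallest modulus among the singular points: -2 + (1/3)*sqrt(38).


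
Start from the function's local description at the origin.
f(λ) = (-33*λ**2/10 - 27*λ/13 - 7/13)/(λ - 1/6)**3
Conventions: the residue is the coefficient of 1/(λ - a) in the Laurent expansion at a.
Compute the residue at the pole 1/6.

The residue is -33/10.

At the order-3 pole 1/6 set g(λ) = (λ - (1/6))^3*f(λ) = -33*λ**2/10 - 27*λ/13 - 7/13.
Order-3 pole: residue = g''(a)/2; g''(1/6) = -33/5, so the residue is -33/10.


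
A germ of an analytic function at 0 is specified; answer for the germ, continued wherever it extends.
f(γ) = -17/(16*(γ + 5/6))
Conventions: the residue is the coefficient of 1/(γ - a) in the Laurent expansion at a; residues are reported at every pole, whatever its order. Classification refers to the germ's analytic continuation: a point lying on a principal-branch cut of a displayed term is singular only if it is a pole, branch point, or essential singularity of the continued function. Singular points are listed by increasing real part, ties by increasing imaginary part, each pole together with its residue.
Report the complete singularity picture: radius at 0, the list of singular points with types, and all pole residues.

Radius of convergence at 0: 5/6.
At -5/6: a pole of order 1; residue -17/16.

Denominator factor (γ + 5/6): pole of order 1 at -5/6, modulus 5/6.
The radius of convergence is the smallest modulus among the singular points: 5/6.
At the order-1 pole -5/6 set g(γ) = (γ - (-5/6))*f(γ) = -17/16.
Simple pole: residue = g(a) at a = -5/6, which is -17/16.


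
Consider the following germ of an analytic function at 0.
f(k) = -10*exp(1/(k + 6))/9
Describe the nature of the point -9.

There is no denominator, hence no pole anywhere.
The essential point of exp(1/(k - (-6))) is -6, not -9.
So the germ continues analytically to -9.

The point is a regular point.


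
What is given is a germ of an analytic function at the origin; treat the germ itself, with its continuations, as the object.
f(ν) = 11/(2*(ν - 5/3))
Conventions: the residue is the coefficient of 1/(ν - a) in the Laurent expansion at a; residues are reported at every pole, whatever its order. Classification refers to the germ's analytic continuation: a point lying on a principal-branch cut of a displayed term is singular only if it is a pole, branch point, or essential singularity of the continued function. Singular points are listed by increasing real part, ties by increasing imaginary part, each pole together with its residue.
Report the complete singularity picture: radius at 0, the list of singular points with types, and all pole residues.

Radius of convergence at 0: 5/3.
At 5/3: a pole of order 1; residue 11/2.

Denominator factor (ν - 5/3): pole of order 1 at 5/3, modulus 5/3.
The radius of convergence is the smallest modulus among the singular points: 5/3.
At the order-1 pole 5/3 set g(ν) = (ν - (5/3))*f(ν) = 11/2.
Simple pole: residue = g(a) at a = 5/3, which is 11/2.


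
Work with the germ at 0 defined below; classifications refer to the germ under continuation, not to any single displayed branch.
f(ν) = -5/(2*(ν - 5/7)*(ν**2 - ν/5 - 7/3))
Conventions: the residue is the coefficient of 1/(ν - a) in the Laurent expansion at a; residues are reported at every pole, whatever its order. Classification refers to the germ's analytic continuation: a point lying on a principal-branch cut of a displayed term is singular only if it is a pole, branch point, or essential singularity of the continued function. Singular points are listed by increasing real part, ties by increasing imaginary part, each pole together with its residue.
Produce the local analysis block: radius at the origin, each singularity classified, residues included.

Denominator factor (ν**2 - ν/5 - 7/3): discriminant 703/75, real irrational roots 1/10 + (1/30)*sqrt(2109) and 1/10 - (1/30)*sqrt(2109); poles of order 1, moduli 1/10 + (1/30)*sqrt(2109) and -1/10 + (1/30)*sqrt(2109).
Denominator factor (ν - 5/7): pole of order 1 at 5/7, modulus 5/7.
The radius of convergence is the smallest modulus among the singular points: 5/7.
The factor ν**2 - ν/5 - 7/3 splits as (ν - a)(ν - a') with a = 1/10 - (1/30)*sqrt(2109), a' = 1/10 + (1/30)*sqrt(2109). At the order-1 pole a set g(ν) = (ν - a)*f(ν) = [-5/(2*(ν - 5/7))] / (ν - a').
Simple pole: residue = g(a) at a = 1/10 - (1/30)*sqrt(2109), which is -735/1156 + (4515/812668)*sqrt(2109).
At the order-1 pole 5/7 set g(ν) = (ν - (5/7))*f(ν) = -5/(2*(ν**2 - ν/5 - 7/3)).
Simple pole: residue = g(a) at a = 5/7, which is 735/578.
The factor ν**2 - ν/5 - 7/3 splits as (ν - a)(ν - a') with a = 1/10 + (1/30)*sqrt(2109), a' = 1/10 - (1/30)*sqrt(2109). At the order-1 pole a set g(ν) = (ν - a)*f(ν) = [-5/(2*(ν - 5/7))] / (ν - a').
Simple pole: residue = g(a) at a = 1/10 + (1/30)*sqrt(2109), which is -735/1156 - (4515/812668)*sqrt(2109).
List the singular points by increasing real part (a conjugate pair: the negative imaginary part first).

Radius of convergence at 0: 5/7.
At 1/10 - (1/30)*sqrt(2109): a pole of order 1; residue -735/1156 + (4515/812668)*sqrt(2109).
At 5/7: a pole of order 1; residue 735/578.
At 1/10 + (1/30)*sqrt(2109): a pole of order 1; residue -735/1156 - (4515/812668)*sqrt(2109).


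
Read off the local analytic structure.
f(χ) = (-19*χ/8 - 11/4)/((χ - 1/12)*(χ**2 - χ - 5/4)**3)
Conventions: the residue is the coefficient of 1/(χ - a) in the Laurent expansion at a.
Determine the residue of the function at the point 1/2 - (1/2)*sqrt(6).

The residue is -4401216/6967871 - (9617557/111485936)*sqrt(6).


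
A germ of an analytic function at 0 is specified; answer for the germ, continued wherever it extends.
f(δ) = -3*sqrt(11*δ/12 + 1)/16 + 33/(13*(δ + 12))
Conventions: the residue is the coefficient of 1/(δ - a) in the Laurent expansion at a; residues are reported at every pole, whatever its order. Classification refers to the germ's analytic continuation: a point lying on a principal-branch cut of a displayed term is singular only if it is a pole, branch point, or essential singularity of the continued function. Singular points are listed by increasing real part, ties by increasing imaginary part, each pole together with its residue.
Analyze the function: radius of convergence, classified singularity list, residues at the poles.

Denominator factor (δ + 12): pole of order 1 at -12, modulus 12.
Branch term (-3/16)*sqrt(1 - δ/(-12/11)): its argument vanishes at δ = -12/11, a square-root branch point, modulus 12/11.
The radius of convergence is the smallest modulus among the singular points: 12/11.
The branch term is analytic at -12 and contributes nothing to the residue; only the rational part matters.
At the order-1 pole -12 set g(δ) = (δ - (-12))*(rational part) = 33/13.
Simple pole: residue = g(a) at a = -12, which is 33/13.
List the singular points by increasing real part (a conjugate pair: the negative imaginary part first).

Radius of convergence at 0: 12/11.
At -12: a pole of order 1; residue 33/13.
At -12/11: an algebraic (square-root) branch point.


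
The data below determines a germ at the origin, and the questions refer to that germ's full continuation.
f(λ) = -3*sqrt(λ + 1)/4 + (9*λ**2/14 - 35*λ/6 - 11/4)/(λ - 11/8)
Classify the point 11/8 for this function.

The point is a pole of order 1.

The denominator factor λ - 11/8 vanishes at 11/8 and appears to the power 1; the numerator there equals -25685/2688, nonzero, and no other factor vanishes.
The branch terms are analytic at this point.
Hence a pole whose order is the multiplicity, 1.


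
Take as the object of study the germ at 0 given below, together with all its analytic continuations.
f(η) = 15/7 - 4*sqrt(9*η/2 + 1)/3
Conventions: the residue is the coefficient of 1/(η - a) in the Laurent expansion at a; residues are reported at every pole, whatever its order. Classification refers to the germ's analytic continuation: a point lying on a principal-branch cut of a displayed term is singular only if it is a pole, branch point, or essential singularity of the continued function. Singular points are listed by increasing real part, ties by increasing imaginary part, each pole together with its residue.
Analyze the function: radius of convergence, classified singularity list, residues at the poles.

Radius of convergence at 0: 2/9.
At -2/9: an algebraic (square-root) branch point.

Branch term (-4/3)*sqrt(1 - η/(-2/9)): its argument vanishes at η = -2/9, a square-root branch point, modulus 2/9.
The radius of convergence is the smallest modulus among the singular points: 2/9.


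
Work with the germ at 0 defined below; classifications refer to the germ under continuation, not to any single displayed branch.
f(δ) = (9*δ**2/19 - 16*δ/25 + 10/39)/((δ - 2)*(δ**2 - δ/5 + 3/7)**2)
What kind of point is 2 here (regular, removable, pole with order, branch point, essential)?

The denominator factor δ - 2 vanishes at 2 and appears to the power 1; the numerator there equals 16138/18525, nonzero, and no other factor vanishes.
Hence a pole whose order is the multiplicity, 1.

The point is a pole of order 1.


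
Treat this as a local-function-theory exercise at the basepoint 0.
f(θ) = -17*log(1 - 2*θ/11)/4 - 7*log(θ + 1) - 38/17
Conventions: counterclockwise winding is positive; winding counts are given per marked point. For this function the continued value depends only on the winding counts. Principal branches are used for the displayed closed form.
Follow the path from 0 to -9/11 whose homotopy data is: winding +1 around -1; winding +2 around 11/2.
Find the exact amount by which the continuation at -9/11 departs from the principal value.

Continued minus principal equals -(31)*pi*i.

The rational part is single-valued and drops out of the difference; each branch term changes only by its own monodromy.
(-17/4)*log(1 - θ/(11/2)): each positive loop around 11/2 adds 2*pi*i to the log, so winding +2 contributes (-17/4)*(2)*2*pi*i = -(17)*pi*i.
(-7)*log(1 - θ/(-1)): each positive loop around -1 adds 2*pi*i to the log, so winding +1 contributes (-7)*(1)*2*pi*i = -(14)*pi*i.
Summing the contributions at θ = -9/11 gives -(31)*pi*i.
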